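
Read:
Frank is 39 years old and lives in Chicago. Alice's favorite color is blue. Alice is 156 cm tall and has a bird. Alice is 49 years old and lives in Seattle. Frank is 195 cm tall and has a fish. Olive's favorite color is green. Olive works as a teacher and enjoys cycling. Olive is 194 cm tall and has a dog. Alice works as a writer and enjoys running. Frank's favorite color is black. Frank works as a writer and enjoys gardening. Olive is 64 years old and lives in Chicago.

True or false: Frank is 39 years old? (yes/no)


Frank is actually 39. yes

yes


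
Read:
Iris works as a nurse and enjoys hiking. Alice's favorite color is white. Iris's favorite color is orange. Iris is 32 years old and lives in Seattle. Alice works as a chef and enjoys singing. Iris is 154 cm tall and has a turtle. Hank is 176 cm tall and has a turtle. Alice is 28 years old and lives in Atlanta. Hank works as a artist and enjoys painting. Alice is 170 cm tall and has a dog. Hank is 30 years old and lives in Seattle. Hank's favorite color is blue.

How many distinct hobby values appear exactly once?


Unique hobby values: 3

3


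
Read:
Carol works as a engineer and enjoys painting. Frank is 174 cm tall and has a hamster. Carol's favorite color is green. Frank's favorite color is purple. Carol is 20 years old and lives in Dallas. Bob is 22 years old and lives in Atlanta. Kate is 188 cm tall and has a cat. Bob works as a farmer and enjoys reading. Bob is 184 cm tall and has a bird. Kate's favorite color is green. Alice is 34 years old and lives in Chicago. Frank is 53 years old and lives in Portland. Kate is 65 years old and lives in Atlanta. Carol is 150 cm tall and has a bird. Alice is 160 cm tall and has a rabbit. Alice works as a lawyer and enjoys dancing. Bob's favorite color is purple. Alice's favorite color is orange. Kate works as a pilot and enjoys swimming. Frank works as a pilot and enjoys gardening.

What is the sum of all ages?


22+65+20+34+53 = 194

194


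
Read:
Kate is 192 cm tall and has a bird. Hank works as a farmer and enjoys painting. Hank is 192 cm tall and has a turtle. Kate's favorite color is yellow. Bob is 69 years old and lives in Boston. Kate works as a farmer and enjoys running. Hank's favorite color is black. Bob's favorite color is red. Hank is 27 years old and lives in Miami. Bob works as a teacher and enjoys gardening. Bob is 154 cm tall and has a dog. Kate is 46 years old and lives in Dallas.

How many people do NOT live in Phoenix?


Not in Phoenix: 3

3


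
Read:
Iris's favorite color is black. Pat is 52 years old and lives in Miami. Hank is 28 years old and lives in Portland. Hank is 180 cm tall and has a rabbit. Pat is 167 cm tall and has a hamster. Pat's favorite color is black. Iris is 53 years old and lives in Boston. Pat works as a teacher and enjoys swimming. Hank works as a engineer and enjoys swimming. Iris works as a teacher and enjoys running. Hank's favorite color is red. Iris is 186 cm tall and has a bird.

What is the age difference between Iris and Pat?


|53 - 52| = 1

1


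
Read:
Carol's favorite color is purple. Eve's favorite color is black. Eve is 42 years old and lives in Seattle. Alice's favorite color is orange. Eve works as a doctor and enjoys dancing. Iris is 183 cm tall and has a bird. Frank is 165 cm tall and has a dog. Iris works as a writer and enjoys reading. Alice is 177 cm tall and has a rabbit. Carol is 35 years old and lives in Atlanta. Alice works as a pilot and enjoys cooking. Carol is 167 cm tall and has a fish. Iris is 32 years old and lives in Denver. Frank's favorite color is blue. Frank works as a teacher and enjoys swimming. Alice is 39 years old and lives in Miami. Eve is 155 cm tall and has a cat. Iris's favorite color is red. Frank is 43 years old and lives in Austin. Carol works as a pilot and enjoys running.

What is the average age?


Sum=191, n=5, avg=38.2

38.2


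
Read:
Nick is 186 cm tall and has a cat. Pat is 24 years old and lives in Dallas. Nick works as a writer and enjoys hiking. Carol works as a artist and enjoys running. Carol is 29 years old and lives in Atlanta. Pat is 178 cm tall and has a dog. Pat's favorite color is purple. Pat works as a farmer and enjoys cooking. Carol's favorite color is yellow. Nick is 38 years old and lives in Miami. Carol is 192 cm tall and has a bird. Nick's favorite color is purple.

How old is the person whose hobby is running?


Person with hobby=running is Carol, age 29

29


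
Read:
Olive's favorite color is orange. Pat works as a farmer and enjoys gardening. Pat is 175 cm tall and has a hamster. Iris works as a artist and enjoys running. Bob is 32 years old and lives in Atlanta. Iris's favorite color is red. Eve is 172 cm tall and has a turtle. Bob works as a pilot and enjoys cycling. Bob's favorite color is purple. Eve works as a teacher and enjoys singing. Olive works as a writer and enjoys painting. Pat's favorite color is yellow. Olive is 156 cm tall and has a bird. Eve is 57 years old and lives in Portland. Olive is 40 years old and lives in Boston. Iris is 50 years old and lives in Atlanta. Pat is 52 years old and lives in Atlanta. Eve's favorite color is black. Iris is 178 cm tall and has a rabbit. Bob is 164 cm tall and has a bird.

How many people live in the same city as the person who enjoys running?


Person with hobby running is Iris, city Atlanta. Count = 3

3


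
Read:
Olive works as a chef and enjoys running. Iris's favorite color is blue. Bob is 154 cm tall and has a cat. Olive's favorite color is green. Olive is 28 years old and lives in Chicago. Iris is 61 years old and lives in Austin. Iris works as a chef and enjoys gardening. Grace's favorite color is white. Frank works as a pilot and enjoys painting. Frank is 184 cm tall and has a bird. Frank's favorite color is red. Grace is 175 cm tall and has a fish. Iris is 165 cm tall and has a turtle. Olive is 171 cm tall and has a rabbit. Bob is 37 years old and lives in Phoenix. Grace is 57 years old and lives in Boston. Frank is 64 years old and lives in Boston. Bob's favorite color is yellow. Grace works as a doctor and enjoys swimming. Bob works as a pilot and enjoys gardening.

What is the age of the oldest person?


Oldest: Frank at 64

64


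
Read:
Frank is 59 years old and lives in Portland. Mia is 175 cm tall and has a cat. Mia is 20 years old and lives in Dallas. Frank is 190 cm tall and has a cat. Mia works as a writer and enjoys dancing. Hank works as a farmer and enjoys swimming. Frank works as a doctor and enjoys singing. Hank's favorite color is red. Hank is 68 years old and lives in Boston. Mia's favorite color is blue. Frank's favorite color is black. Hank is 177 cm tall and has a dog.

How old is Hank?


Hank is 68 years old

68


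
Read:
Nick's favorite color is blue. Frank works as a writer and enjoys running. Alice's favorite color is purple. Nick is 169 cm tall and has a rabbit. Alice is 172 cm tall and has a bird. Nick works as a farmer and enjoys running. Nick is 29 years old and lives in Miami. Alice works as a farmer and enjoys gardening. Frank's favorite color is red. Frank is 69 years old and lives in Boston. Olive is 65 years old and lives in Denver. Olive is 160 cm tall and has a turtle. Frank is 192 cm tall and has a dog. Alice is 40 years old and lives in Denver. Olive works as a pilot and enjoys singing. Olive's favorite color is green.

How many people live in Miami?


Count in Miami: 1

1


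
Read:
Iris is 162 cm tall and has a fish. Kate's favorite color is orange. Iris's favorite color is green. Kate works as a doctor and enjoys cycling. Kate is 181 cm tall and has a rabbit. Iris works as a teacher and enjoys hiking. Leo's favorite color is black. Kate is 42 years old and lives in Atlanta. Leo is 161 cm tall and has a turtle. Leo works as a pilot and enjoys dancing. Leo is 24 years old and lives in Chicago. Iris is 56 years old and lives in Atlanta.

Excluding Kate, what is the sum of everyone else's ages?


Sum (excluding Kate): 80

80


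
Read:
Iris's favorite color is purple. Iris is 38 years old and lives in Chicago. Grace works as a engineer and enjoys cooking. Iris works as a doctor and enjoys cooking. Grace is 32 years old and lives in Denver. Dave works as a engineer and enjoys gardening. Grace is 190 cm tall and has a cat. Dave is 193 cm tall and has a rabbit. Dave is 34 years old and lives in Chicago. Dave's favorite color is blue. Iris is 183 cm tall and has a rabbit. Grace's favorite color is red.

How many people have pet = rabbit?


Count: 2

2


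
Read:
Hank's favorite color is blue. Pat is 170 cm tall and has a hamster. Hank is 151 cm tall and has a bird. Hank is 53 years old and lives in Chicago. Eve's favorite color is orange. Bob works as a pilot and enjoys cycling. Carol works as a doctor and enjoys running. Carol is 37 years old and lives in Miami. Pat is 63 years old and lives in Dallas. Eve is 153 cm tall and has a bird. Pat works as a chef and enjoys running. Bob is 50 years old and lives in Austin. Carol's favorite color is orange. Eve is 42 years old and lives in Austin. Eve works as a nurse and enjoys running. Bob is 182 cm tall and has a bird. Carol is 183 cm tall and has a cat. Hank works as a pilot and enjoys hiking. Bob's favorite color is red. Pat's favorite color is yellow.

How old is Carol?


Carol is 37 years old

37


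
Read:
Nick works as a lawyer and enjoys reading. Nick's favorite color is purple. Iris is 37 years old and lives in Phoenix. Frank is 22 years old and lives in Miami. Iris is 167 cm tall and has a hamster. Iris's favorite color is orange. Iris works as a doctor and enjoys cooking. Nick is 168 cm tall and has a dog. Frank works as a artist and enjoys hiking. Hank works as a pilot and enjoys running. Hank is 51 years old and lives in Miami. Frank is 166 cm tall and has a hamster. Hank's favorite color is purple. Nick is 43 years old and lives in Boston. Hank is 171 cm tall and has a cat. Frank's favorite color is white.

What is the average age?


Sum=153, n=4, avg=38.25

38.25


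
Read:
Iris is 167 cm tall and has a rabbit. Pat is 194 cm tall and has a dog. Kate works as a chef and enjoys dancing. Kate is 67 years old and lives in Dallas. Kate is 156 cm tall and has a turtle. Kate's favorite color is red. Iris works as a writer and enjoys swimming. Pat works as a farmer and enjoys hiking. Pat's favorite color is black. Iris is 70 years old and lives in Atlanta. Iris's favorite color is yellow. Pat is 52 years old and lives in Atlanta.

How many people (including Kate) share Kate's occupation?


Kate is a chef. Count = 1

1


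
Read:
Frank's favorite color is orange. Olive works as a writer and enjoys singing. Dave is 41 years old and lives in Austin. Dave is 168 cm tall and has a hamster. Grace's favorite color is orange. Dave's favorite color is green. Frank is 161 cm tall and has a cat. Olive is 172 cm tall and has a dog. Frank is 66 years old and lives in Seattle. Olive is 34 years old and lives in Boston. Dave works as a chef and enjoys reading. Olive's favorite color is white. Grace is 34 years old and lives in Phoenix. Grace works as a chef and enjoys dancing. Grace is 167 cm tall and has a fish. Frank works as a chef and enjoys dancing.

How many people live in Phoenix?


Count in Phoenix: 1

1


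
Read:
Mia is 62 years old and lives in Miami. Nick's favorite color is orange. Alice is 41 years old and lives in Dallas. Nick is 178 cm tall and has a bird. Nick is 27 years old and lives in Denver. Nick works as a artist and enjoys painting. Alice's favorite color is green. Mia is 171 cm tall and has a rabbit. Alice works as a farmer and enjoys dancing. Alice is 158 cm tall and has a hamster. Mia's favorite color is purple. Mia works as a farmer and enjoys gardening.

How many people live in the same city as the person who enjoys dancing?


Person with hobby dancing is Alice, city Dallas. Count = 1

1


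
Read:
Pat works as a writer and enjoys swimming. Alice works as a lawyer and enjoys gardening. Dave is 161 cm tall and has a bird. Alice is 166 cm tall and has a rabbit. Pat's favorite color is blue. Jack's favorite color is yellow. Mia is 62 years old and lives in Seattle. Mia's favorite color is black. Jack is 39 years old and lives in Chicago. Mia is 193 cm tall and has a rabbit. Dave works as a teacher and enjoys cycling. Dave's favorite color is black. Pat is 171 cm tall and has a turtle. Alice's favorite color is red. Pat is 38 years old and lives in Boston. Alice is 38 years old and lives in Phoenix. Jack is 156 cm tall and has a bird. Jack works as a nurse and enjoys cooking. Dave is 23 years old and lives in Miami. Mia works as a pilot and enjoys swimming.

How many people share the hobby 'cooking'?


Count: 1

1


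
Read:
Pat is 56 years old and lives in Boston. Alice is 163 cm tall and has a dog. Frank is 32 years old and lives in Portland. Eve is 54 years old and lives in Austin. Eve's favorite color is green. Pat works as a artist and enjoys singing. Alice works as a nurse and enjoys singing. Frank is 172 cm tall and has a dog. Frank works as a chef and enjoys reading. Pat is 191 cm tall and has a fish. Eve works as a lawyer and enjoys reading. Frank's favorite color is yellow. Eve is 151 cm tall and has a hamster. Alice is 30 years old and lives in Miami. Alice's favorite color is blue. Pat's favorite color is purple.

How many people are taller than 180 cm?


Taller than 180: 1

1


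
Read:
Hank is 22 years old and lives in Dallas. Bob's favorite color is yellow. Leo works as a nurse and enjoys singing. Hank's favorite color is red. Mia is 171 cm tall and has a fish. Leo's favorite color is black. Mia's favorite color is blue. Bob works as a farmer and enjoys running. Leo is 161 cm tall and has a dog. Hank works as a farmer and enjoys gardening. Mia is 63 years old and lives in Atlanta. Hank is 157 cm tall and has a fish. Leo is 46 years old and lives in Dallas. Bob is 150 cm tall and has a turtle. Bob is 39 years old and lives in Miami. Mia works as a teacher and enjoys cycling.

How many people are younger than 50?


Filter: 3

3


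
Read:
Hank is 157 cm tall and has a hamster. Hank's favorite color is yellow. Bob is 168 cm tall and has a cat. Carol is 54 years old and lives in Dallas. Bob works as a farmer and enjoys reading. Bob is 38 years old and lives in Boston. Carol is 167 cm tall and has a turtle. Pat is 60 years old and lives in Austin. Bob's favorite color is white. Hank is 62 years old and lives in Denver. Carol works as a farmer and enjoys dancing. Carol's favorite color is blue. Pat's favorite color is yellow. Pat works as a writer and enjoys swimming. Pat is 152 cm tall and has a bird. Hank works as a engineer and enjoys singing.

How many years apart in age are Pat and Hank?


60 vs 62, diff = 2

2


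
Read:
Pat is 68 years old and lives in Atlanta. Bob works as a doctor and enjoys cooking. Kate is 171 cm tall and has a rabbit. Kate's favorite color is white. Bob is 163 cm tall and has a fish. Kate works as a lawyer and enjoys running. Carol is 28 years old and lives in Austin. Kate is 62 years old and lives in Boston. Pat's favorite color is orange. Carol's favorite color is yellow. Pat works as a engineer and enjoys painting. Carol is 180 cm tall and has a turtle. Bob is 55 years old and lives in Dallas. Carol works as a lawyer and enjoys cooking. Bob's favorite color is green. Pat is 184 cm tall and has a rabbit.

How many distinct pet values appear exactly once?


Unique pet values: 2

2


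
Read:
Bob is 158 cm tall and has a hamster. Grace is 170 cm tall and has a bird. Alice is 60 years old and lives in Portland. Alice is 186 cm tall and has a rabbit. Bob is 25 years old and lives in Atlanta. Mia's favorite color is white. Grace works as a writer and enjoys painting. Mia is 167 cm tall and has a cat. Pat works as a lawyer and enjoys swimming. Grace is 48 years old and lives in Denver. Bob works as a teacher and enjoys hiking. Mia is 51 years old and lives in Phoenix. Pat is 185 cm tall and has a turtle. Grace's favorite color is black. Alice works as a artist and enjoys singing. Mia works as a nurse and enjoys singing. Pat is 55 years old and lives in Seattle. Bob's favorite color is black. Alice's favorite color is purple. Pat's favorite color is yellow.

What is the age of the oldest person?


Oldest: Alice at 60

60


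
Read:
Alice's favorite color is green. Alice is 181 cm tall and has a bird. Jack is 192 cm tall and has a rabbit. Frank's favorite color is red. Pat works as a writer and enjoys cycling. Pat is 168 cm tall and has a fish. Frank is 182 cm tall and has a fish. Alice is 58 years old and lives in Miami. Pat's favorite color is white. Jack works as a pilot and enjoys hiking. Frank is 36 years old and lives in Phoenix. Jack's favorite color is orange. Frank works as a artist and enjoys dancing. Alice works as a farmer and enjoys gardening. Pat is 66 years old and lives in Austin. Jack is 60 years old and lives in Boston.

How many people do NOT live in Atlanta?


Not in Atlanta: 4

4


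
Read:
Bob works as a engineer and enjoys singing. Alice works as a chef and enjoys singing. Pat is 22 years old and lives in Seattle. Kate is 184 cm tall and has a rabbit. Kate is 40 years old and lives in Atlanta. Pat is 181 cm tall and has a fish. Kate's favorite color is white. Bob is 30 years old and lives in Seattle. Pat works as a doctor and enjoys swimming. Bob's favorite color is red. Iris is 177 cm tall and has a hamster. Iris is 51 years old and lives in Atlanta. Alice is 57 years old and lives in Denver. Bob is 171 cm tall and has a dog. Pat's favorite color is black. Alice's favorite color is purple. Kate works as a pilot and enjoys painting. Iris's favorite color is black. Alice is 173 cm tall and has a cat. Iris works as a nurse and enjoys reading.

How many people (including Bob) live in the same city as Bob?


Bob lives in Seattle. Count = 2

2


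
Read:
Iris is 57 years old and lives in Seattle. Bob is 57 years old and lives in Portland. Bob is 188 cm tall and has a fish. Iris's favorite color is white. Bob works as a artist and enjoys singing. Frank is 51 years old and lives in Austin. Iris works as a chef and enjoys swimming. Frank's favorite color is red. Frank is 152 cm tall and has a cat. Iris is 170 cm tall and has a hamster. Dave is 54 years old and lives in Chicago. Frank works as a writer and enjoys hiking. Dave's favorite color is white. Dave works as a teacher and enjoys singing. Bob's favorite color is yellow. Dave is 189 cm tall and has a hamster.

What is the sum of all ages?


57+57+54+51 = 219

219


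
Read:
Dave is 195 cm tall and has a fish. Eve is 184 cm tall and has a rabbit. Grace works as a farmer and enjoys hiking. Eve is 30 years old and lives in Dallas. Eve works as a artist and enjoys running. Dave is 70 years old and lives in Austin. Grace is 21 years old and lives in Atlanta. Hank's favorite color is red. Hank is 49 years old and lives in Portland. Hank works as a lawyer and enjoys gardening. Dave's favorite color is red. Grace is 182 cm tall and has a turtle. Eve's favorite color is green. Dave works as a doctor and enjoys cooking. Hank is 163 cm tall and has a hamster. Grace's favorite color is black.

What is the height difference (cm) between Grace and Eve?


|182 - 184| = 2

2


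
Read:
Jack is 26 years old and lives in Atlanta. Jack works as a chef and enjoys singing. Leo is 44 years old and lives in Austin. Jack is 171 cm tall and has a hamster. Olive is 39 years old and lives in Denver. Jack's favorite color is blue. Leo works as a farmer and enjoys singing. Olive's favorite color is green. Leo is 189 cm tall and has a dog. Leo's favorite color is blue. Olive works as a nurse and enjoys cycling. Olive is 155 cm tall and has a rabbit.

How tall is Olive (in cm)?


Olive is 155 cm tall

155


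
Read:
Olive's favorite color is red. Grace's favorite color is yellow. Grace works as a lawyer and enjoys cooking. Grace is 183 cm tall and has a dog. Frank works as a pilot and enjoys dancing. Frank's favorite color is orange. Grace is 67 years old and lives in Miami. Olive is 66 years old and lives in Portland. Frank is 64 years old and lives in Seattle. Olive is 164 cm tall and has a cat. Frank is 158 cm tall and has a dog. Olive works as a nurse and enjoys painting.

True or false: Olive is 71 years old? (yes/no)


Olive is actually 66. no

no


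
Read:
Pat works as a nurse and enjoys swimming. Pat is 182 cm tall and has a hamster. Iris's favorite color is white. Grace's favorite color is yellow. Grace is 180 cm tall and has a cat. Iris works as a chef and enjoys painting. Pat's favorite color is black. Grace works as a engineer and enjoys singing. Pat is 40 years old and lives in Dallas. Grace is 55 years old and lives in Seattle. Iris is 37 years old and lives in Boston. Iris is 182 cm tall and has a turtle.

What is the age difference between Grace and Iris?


|55 - 37| = 18

18


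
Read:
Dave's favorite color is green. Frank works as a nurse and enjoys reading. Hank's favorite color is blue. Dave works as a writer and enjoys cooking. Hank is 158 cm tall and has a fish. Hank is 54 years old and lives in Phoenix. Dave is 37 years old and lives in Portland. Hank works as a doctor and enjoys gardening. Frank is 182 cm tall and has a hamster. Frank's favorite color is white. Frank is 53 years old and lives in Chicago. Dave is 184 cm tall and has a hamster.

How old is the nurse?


The nurse is Frank, age 53

53


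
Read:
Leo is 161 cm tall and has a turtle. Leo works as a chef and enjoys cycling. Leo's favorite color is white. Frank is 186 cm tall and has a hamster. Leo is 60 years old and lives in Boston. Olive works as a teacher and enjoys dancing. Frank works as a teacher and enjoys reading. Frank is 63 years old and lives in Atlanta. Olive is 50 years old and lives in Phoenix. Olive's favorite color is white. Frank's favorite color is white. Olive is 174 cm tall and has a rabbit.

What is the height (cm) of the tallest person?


Tallest: Frank at 186 cm

186


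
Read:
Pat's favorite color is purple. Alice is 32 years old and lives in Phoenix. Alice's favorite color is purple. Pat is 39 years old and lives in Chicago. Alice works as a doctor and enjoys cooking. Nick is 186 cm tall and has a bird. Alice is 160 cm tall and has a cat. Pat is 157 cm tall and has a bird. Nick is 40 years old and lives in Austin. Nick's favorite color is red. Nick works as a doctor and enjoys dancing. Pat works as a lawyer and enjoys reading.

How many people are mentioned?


People: Pat, Nick, Alice. Count = 3

3


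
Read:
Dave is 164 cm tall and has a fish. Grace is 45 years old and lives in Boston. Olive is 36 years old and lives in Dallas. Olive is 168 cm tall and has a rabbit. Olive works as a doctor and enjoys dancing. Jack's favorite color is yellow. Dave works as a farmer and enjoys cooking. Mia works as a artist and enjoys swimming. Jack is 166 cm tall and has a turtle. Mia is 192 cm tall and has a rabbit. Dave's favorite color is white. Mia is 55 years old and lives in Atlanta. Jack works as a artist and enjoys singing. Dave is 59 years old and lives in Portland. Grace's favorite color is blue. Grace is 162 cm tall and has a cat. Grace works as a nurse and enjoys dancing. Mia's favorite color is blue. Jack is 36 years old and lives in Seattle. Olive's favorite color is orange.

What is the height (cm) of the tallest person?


Tallest: Mia at 192 cm

192


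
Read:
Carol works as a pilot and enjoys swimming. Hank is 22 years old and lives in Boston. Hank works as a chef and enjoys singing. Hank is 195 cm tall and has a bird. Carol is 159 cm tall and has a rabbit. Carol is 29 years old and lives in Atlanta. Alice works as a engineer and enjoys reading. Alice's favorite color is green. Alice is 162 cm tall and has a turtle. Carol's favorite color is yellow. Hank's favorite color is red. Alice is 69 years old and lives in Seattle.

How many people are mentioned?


People: Hank, Alice, Carol. Count = 3

3


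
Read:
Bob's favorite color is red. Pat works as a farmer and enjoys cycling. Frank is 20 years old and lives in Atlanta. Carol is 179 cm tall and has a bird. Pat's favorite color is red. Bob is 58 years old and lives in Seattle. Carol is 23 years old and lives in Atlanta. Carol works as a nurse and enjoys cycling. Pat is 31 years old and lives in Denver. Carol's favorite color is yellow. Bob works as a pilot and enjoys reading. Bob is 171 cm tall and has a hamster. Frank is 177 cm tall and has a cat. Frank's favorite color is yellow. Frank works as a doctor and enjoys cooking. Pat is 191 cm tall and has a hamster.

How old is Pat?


Pat is 31 years old

31


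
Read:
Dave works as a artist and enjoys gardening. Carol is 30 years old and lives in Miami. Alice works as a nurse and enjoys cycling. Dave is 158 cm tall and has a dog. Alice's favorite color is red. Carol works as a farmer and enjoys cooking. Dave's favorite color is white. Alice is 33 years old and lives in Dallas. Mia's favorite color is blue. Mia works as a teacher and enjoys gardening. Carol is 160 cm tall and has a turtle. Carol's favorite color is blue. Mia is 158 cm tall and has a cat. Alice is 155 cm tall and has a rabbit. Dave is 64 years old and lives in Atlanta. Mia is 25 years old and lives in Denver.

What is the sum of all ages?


64+25+30+33 = 152

152


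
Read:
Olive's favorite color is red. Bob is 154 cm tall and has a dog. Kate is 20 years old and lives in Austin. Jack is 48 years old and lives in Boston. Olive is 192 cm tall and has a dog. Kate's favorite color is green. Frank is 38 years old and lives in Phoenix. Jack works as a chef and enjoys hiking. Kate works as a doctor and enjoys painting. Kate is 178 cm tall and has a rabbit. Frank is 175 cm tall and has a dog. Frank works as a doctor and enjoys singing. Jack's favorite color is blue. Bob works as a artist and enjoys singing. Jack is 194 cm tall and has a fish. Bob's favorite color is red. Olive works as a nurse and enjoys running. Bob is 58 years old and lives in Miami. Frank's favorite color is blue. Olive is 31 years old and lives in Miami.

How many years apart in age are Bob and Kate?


58 vs 20, diff = 38

38


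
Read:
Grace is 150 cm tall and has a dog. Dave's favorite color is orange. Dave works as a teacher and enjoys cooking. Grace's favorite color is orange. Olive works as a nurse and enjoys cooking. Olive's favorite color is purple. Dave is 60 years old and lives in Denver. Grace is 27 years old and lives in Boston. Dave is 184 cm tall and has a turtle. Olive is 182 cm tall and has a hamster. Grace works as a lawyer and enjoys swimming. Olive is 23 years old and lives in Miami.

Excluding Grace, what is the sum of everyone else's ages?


Sum (excluding Grace): 83

83


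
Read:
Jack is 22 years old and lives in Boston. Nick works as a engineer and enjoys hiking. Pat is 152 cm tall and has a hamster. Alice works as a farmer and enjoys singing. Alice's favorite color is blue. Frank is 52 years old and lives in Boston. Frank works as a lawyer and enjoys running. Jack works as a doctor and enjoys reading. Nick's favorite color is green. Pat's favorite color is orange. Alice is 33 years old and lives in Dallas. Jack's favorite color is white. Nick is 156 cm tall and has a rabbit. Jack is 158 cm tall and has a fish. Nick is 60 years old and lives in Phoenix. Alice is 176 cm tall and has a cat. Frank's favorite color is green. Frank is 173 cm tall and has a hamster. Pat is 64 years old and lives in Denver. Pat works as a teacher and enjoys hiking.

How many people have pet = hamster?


Count: 2

2


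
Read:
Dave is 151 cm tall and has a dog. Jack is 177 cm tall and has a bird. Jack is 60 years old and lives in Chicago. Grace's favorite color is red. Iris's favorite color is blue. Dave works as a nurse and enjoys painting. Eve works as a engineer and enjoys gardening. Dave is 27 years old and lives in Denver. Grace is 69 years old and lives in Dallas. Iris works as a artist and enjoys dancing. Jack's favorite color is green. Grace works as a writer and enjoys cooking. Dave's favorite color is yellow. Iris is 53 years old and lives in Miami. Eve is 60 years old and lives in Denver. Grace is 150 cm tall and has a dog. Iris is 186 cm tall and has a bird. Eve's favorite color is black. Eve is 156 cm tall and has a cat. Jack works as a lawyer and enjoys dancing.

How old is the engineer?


The engineer is Eve, age 60

60


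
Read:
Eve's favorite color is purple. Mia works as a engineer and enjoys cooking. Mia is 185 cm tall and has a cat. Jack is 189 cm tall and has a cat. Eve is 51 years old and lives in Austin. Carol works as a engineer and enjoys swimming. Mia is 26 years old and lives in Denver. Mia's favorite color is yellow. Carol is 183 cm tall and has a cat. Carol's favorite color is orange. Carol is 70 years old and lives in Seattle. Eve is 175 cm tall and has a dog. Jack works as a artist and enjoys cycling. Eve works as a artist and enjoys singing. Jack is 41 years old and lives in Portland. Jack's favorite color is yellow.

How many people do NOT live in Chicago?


Not in Chicago: 4

4


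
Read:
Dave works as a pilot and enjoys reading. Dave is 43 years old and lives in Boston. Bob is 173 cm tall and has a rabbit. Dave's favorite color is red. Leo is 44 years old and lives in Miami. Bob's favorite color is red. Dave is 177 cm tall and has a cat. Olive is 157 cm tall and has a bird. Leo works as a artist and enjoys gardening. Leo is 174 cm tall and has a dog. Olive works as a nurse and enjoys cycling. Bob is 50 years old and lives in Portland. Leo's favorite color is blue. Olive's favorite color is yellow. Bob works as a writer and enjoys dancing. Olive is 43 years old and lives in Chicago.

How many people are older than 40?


Filter: 4

4


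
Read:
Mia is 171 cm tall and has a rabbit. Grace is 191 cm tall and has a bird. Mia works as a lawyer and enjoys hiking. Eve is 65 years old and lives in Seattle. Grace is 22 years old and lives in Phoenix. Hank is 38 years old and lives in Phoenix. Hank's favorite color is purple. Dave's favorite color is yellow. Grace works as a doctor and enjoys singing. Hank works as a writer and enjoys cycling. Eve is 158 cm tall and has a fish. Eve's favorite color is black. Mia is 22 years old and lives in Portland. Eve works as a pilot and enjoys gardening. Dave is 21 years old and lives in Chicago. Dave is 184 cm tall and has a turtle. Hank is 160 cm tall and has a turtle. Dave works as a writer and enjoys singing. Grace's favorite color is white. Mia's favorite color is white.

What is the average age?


Sum=168, n=5, avg=33.6

33.6


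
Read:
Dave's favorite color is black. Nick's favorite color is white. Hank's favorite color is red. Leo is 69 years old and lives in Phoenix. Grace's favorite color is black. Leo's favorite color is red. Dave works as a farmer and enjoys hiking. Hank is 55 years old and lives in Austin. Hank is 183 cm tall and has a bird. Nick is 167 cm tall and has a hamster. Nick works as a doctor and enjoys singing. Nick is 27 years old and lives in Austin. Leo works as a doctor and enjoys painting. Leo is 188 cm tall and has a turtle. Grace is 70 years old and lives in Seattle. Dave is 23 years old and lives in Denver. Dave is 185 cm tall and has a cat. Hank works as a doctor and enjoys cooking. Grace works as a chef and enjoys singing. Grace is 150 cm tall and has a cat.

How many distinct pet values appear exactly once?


Unique pet values: 3

3


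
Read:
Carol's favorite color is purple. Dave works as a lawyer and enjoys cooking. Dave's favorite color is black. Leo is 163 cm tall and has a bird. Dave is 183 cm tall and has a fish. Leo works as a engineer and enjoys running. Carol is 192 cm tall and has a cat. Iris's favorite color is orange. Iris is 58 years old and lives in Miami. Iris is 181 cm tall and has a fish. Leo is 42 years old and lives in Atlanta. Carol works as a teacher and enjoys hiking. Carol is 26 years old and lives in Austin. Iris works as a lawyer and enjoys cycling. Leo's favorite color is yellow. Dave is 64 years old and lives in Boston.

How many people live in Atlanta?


Count in Atlanta: 1

1


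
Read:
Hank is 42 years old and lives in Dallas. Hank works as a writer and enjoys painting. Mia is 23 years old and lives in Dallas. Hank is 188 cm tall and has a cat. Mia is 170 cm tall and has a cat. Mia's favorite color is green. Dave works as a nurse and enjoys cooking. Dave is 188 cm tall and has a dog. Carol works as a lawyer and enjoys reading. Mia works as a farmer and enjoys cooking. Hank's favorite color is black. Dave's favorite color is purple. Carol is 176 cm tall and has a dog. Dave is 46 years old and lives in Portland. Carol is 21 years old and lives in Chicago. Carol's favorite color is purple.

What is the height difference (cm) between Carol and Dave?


|176 - 188| = 12

12


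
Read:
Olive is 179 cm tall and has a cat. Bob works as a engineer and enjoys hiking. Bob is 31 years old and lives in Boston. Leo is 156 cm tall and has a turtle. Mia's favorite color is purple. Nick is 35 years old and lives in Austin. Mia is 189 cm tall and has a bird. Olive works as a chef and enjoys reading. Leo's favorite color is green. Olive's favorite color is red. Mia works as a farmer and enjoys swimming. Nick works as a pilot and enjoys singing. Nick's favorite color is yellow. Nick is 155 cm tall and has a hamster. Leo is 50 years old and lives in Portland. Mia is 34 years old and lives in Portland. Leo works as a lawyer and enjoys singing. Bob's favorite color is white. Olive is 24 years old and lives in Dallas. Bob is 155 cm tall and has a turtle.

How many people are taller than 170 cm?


Taller than 170: 2

2


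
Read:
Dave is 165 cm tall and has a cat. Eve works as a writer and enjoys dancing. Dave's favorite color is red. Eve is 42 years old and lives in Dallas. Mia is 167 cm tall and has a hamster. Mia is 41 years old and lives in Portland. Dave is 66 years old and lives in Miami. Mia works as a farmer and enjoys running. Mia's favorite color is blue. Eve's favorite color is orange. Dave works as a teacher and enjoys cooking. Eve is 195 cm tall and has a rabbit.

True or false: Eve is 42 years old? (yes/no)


Eve is actually 42. yes

yes


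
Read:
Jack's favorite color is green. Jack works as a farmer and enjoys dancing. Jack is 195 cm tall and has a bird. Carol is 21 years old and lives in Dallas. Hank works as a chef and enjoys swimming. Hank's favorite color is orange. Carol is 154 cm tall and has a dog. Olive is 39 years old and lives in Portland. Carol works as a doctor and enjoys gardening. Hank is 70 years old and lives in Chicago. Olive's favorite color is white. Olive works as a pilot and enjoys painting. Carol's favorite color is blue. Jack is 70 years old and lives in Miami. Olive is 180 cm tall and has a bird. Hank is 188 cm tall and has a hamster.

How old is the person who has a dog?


Person with dog is Carol, age 21

21


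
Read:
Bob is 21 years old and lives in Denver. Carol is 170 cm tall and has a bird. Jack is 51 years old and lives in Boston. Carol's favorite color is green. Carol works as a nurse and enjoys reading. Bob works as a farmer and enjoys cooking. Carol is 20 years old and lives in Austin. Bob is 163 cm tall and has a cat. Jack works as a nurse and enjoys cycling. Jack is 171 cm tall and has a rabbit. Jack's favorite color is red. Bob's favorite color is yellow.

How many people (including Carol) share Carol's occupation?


Carol is a nurse. Count = 2

2


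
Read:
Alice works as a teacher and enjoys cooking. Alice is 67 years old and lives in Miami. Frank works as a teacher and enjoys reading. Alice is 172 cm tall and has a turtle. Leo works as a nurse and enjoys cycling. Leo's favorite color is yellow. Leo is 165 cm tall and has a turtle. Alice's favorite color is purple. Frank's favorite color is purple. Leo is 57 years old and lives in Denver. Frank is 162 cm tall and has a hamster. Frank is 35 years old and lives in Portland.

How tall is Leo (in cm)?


Leo is 165 cm tall

165


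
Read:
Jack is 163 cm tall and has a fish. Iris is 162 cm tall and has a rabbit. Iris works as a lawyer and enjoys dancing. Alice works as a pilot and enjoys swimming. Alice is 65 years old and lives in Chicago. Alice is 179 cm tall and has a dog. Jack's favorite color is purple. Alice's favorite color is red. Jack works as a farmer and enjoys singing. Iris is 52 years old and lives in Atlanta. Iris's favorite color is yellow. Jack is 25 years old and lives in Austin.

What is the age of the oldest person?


Oldest: Alice at 65

65


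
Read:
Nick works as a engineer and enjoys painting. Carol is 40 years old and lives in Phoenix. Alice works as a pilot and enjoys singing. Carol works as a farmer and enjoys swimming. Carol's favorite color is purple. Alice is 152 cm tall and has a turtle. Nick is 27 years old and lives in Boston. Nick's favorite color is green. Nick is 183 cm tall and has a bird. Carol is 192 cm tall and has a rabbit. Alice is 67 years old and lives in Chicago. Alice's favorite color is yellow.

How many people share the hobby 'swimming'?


Count: 1

1


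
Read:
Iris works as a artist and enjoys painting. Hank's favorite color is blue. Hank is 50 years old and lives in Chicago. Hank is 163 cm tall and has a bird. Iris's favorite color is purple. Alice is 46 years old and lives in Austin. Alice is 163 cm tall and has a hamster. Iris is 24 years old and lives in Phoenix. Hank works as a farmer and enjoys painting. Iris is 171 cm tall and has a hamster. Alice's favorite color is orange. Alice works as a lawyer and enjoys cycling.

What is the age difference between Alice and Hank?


|46 - 50| = 4

4


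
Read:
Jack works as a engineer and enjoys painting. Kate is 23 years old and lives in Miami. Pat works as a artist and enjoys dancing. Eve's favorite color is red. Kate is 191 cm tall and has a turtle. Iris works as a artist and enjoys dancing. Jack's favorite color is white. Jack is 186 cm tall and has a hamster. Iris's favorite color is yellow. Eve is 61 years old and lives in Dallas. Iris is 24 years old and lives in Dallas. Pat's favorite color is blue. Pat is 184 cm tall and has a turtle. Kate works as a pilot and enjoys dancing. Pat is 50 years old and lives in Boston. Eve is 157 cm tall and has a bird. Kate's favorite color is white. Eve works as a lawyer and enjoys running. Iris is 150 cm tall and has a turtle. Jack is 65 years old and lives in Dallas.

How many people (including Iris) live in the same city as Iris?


Iris lives in Dallas. Count = 3

3


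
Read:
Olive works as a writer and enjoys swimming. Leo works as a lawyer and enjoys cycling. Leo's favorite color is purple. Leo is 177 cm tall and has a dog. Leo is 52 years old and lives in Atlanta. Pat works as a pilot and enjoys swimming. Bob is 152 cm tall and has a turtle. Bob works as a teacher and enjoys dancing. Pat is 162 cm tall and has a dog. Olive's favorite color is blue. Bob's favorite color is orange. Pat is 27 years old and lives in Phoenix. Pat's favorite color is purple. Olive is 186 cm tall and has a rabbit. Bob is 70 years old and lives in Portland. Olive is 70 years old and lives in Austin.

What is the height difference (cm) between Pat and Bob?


|162 - 152| = 10

10


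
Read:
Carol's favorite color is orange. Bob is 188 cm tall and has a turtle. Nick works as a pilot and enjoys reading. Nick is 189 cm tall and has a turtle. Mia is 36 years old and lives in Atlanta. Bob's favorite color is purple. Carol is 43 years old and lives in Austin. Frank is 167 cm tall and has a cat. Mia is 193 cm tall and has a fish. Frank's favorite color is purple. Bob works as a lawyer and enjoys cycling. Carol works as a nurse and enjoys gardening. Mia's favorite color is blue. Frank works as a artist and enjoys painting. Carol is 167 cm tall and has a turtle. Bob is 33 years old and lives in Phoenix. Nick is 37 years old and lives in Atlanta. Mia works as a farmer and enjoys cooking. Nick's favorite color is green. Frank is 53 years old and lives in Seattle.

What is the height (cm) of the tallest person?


Tallest: Mia at 193 cm

193
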